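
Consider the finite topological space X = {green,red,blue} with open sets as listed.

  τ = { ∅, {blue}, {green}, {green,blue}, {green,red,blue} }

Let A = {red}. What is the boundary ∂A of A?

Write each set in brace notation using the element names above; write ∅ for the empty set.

interior: largest open inside A is ∅ (from ∅)
cl via duality: int({green,blue}) = {green,blue}, so X∖{green,blue} = {red}
cl∖int = {red}

{red}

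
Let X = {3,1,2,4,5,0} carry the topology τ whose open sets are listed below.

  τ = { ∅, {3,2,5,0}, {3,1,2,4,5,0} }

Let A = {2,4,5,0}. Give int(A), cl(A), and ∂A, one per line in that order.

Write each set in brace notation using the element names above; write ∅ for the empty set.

open subsets of A: ∅; so int(A) = ∅
closure: X∖int(X∖A) = X∖∅ = {3,1,2,4,5,0}
∂A = {3,1,2,4,5,0} minus ∅ = {3,1,2,4,5,0}

int(A) = ∅
cl(A)  = {3,1,2,4,5,0}
∂A     = {3,1,2,4,5,0}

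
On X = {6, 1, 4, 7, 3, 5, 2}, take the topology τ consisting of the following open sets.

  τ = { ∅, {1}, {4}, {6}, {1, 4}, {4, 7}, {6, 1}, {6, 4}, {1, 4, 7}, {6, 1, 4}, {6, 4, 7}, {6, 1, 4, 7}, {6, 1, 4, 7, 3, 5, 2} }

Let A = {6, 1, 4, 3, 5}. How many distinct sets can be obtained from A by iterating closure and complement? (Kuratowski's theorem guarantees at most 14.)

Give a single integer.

6

cl via duality: int({7, 2}) = ∅, so X∖∅ = {6, 1, 4, 7, 3, 5, 2}
Write k for closure, c for complement:
  1. A     = {6, 1, 4, 3, 5}
  2. kA    = {6, 1, 4, 7, 3, 5, 2}
  3. cA    = {7, 2}
  4. ckA   = ∅
  5. kcA   = {7, 3, 5, 2}
  6. ckcA  = {6, 1, 4}
applying k or c yields no new set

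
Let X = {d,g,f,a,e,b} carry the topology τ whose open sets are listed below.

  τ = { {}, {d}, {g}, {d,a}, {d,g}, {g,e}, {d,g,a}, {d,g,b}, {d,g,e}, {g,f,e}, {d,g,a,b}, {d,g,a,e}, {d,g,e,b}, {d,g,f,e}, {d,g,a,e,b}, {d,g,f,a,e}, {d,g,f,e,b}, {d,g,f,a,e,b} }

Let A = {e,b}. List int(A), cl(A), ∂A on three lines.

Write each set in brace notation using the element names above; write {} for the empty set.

opens ⊆ A: {}; union → int = {}
complement {d,g,f,a}; its interior {d,g,a}; cl(A) = X∖{d,g,a} = {f,e,b}
boundary = {f,e,b} ∖ {} = {f,e,b}

int(A) = {}
cl(A)  = {f,e,b}
∂A     = {f,e,b}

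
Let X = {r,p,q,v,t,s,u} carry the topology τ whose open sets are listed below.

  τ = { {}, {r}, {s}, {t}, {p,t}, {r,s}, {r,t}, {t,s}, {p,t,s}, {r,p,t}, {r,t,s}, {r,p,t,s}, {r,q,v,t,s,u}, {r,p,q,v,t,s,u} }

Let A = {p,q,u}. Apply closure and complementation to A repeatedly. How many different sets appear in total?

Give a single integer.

6

closure: X∖int(X∖A) = X∖{r,t,s} = {p,q,v,u}
Let k=closure and c=complement:
  1. A     = {p,q,u}
  2. kA    = {p,q,v,u}
  3. cA    = {r,v,t,s}
  4. ckA   = {r,t,s}
  5. kcA   = {r,p,q,v,t,s,u}
  6. ckcA  = {}
— saturated at 6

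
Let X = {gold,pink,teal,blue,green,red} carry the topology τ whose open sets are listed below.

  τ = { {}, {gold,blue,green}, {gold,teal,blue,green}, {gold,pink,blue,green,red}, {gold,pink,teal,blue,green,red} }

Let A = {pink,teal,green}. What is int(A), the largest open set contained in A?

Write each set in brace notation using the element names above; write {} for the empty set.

{}

interior: largest open inside A is {} (from {})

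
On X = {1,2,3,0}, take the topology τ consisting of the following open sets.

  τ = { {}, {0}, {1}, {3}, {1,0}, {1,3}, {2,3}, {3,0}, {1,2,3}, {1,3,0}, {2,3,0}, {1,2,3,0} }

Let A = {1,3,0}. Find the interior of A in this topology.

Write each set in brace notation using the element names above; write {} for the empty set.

interior: largest open inside A is {1,3,0} (from {}, {0}, {3}, {1}, {3,0}, {1,3}, {1,0}, {1,3,0})

{1,3,0}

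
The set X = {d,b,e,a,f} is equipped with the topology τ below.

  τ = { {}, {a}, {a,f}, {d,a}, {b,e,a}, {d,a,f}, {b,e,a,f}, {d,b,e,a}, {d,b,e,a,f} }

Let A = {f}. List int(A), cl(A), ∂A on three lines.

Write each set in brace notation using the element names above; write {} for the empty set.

int(A) = {}
cl(A)  = {f}
∂A     = {f}

U open, U⊆A: {}. int(A) = ⋃ = {}
X∖A={d,b,e,a}, int(X∖A)={d,b,e,a}, hence cl(A)={f}
∂A: remove int from cl → {f}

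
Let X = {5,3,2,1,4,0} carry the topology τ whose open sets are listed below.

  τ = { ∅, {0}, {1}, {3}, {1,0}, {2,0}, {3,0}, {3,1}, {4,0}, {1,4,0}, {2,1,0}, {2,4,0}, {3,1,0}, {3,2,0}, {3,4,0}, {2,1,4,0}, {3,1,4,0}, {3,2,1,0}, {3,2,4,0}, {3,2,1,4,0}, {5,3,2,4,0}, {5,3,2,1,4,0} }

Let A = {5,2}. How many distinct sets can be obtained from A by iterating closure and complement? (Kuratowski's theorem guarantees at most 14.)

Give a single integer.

complement {3,1,4,0}; its interior {3,1,4,0}; cl(A) = X∖{3,1,4,0} = {5,2}
With k = closure, c = complement:
  1. A     = {5,2}
  2. cA    = {3,1,4,0}
  3. kcA   = {5,3,2,1,4,0}
  4. ckcA  = ∅
k, c of each give nothing new

4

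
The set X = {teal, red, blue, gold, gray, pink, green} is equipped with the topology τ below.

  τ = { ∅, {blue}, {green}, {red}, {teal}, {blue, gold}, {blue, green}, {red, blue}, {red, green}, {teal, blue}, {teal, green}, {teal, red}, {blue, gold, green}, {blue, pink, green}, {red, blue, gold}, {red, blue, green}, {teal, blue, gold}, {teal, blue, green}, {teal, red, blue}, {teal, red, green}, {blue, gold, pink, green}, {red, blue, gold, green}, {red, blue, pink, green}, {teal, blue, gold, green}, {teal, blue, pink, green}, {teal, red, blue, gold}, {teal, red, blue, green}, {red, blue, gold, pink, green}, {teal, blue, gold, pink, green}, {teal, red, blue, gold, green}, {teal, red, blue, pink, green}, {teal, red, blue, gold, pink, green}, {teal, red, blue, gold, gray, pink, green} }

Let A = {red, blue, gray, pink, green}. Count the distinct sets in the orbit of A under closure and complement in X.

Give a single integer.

8

complement {teal, gold}; its interior {teal}; cl(A) = X∖{teal} = {red, blue, gold, gray, pink, green}
With k = closure, c = complement:
  1. A     = {red, blue, gray, pink, green}
  2. kA    = {red, blue, gold, gray, pink, green}
  3. cA    = {teal, gold}
  4. ckA   = {teal}
  5. kcA   = {teal, gold, gray}
  6. kckA  = {teal, gray}
  7. ckcA  = {red, blue, pink, green}
  8. ckckA = {red, blue, gold, pink, green}
k, c of each give nothing new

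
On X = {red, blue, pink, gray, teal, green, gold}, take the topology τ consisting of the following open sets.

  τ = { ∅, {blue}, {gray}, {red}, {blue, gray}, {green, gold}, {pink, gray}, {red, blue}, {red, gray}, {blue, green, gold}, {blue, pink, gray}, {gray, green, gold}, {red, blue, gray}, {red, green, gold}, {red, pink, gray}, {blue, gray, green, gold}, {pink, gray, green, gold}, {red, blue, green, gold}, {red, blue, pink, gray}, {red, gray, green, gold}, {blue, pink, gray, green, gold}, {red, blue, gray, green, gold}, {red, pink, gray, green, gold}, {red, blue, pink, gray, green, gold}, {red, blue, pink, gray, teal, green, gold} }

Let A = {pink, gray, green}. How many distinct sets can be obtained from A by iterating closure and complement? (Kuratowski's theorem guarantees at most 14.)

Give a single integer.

10

cl via duality: int({red, blue, teal, gold}) = {red, blue}, so X∖{red, blue} = {pink, gray, teal, green, gold}
Write k for closure, c for complement:
  1. A     = {pink, gray, green}
  2. kA    = {pink, gray, teal, green, gold}
  3. cA    = {red, blue, teal, gold}
  4. ckA   = {red, blue}
  5. kcA   = {red, blue, teal, green, gold}
  6. kckA  = {red, blue, teal}
  7. ckcA  = {pink, gray}
  8. ckckA = {pink, gray, green, gold}
  9. kckcA = {pink, gray, teal}
  10. ckckcA = {red, blue, green, gold}
applying k or c yields no new set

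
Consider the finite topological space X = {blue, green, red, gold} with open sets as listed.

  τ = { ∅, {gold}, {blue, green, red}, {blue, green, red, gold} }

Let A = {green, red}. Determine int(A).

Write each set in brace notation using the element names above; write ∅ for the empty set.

∅

opens ⊆ A: ∅; union → int = ∅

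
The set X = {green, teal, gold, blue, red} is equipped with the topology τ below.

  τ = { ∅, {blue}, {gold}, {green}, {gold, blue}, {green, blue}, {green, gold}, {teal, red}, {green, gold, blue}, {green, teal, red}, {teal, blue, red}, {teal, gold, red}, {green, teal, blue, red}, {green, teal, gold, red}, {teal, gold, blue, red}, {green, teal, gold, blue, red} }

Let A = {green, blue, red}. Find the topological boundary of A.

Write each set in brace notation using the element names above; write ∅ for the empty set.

{teal, red}

open subsets of A: ∅, {green}, {blue}, {green, blue}; so int(A) = {green, blue}
closure: X∖int(X∖A) = X∖{gold} = {green, teal, blue, red}
∂A = {green, teal, blue, red} minus {green, blue} = {teal, red}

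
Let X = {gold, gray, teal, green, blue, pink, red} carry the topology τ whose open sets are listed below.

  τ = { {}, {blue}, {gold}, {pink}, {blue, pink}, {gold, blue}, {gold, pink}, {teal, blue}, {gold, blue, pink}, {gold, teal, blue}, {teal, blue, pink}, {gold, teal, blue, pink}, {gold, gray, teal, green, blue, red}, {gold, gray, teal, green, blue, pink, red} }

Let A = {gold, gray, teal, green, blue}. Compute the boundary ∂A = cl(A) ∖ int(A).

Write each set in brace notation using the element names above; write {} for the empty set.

opens ⊆ A: {}, {gold}, {blue}, {gold, blue}, {teal, blue}, {gold, teal, blue}; union → int = {gold, teal, blue}
complement {pink, red}; its interior {pink}; cl(A) = X∖{pink} = {gold, gray, teal, green, blue, red}
boundary = {gold, gray, teal, green, blue, red} ∖ {gold, teal, blue} = {gray, green, red}

{gray, green, red}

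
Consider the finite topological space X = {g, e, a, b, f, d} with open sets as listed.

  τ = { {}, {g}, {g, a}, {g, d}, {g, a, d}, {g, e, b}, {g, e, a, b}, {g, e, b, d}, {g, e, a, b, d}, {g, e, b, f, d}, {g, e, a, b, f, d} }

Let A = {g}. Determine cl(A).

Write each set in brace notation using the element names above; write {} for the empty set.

cl via duality: int({e, a, b, f, d}) = {}, so X∖{} = {g, e, a, b, f, d}

{g, e, a, b, f, d}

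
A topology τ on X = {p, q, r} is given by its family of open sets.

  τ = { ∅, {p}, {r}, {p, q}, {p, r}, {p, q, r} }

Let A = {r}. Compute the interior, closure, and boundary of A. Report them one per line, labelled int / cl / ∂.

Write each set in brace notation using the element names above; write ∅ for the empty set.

int(A) = {r}
cl(A)  = {r}
∂A     = ∅

U open, U⊆A: ∅, {r}. int(A) = ⋃ = {r}
X∖A={p, q}, int(X∖A)={p, q}, hence cl(A)={r}
∂A: remove int from cl → ∅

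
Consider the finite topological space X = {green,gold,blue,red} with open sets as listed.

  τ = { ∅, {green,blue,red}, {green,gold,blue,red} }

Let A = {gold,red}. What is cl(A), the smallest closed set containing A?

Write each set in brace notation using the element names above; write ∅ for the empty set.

{green,gold,blue,red}

cl via duality: int({green,blue}) = ∅, so X∖∅ = {green,gold,blue,red}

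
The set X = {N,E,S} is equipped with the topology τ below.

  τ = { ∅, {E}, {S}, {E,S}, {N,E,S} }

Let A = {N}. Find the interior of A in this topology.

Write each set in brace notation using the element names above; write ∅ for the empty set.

interior: largest open inside A is ∅ (from ∅)

∅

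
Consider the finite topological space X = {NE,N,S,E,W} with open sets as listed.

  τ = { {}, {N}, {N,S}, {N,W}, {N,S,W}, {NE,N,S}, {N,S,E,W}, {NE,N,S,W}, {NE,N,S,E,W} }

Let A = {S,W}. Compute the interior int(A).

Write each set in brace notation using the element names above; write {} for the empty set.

{}

opens ⊆ A: {}; union → int = {}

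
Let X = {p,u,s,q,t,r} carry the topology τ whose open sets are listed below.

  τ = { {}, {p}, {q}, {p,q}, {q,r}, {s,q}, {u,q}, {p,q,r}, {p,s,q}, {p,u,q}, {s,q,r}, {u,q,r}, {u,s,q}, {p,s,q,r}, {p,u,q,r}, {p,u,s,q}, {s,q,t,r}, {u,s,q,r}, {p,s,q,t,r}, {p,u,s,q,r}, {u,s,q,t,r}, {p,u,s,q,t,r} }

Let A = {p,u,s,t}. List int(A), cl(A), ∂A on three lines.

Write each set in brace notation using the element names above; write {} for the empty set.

interior: largest open inside A is {p} (from {}, {p})
cl via duality: int({q,r}) = {q,r}, so X∖{q,r} = {p,u,s,t}
cl∖int = {u,s,t}

int(A) = {p}
cl(A)  = {p,u,s,t}
∂A     = {u,s,t}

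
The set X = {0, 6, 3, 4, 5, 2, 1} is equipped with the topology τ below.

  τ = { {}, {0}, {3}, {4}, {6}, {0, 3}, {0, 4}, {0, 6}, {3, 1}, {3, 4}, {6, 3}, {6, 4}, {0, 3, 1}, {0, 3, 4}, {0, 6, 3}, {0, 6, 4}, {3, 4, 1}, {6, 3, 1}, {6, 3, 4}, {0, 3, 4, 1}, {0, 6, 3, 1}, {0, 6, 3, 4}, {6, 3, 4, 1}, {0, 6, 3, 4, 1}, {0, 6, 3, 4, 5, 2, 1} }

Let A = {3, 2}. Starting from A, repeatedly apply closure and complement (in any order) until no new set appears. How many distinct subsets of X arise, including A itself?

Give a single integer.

complement {0, 6, 4, 5, 1}; its interior {0, 6, 4}; cl(A) = X∖{0, 6, 4} = {3, 5, 2, 1}
With k = closure, c = complement:
  1. A     = {3, 2}
  2. kA    = {3, 5, 2, 1}
  3. cA    = {0, 6, 4, 5, 1}
  4. ckA   = {0, 6, 4}
  5. kcA   = {0, 6, 4, 5, 2, 1}
  6. kckA  = {0, 6, 4, 5, 2}
  7. ckcA  = {3}
  8. ckckA = {3, 1}
k, c of each give nothing new

8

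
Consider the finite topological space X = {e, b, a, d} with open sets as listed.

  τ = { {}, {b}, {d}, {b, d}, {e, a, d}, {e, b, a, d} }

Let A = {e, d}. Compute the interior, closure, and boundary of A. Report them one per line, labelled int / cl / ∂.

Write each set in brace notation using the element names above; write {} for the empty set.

int(A) = {d}
cl(A)  = {e, a, d}
∂A     = {e, a}

opens ⊆ A: {}, {d}; union → int = {d}
complement {b, a}; its interior {b}; cl(A) = X∖{b} = {e, a, d}
boundary = {e, a, d} ∖ {d} = {e, a}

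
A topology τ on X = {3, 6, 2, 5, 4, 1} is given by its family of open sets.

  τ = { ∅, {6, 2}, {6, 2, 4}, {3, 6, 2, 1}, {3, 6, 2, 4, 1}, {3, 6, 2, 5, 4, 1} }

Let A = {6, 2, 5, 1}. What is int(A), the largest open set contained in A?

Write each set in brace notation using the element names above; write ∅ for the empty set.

interior: largest open inside A is {6, 2} (from ∅, {6, 2})

{6, 2}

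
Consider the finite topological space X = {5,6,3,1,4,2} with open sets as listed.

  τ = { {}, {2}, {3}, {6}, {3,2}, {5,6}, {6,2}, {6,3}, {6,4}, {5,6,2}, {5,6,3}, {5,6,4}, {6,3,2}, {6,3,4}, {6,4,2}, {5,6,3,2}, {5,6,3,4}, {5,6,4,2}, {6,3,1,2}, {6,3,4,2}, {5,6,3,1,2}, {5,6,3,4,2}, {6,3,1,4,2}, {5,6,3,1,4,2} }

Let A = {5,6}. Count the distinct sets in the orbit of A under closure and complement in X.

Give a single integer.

complement {3,1,4,2}; its interior {3,2}; cl(A) = X∖{3,2} = {5,6,1,4}
With k = closure, c = complement:
  1. A     = {5,6}
  2. kA    = {5,6,1,4}
  3. cA    = {3,1,4,2}
  4. ckA   = {3,2}
  5. kckA  = {3,1,2}
  6. ckckA = {5,6,4}
k, c of each give nothing new

6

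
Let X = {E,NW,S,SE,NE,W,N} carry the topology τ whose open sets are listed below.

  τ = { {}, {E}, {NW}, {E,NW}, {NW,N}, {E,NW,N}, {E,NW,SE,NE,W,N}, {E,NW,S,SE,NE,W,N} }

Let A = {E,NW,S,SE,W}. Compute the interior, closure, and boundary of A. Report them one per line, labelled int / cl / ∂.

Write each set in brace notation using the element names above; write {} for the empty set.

int(A) = {E,NW}
cl(A)  = {E,NW,S,SE,NE,W,N}
∂A     = {S,SE,NE,W,N}

open subsets of A: {}, {NW}, {E}, {E,NW}; so int(A) = {E,NW}
closure: X∖int(X∖A) = X∖{} = {E,NW,S,SE,NE,W,N}
∂A = {E,NW,S,SE,NE,W,N} minus {E,NW} = {S,SE,NE,W,N}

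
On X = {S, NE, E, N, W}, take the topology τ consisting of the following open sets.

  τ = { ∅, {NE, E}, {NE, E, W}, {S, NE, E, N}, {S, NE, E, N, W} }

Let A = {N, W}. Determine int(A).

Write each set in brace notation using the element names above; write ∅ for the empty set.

open subsets of A: ∅; so int(A) = ∅

∅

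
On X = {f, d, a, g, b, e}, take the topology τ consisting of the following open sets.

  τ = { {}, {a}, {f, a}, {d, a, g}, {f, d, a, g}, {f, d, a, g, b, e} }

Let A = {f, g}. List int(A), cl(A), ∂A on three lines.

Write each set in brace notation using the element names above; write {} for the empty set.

int(A) = {}
cl(A)  = {f, d, g, b, e}
∂A     = {f, d, g, b, e}

interior: largest open inside A is {} (from {})
cl via duality: int({d, a, b, e}) = {a}, so X∖{a} = {f, d, g, b, e}
cl∖int = {f, d, g, b, e}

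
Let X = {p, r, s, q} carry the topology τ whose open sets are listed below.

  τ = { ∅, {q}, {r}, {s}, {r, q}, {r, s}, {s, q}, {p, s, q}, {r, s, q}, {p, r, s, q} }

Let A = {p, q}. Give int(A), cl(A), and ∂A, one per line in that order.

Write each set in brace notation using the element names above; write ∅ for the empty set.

int(A) = {q}
cl(A)  = {p, q}
∂A     = {p}

open subsets of A: ∅, {q}; so int(A) = {q}
closure: X∖int(X∖A) = X∖{r, s} = {p, q}
∂A = {p, q} minus {q} = {p}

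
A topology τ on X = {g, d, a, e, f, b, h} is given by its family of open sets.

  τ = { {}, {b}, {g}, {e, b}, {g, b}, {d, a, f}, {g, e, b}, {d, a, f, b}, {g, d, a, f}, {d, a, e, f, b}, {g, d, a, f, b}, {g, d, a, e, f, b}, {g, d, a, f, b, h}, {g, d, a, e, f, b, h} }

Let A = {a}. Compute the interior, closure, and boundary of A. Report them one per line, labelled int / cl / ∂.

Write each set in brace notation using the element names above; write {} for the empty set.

int(A) = {}
cl(A)  = {d, a, f, h}
∂A     = {d, a, f, h}

U open, U⊆A: {}. int(A) = ⋃ = {}
X∖A={g, d, e, f, b, h}, int(X∖A)={g, e, b}, hence cl(A)={d, a, f, h}
∂A: remove int from cl → {d, a, f, h}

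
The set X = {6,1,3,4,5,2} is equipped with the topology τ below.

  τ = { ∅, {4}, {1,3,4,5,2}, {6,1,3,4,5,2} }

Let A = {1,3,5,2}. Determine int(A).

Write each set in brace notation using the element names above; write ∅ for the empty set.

∅

interior: largest open inside A is ∅ (from ∅)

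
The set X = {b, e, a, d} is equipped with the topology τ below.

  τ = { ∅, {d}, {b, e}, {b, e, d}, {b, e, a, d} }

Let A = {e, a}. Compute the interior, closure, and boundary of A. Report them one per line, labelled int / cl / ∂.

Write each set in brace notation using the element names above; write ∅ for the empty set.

opens ⊆ A: ∅; union → int = ∅
complement {b, d}; its interior {d}; cl(A) = X∖{d} = {b, e, a}
boundary = {b, e, a} ∖ ∅ = {b, e, a}

int(A) = ∅
cl(A)  = {b, e, a}
∂A     = {b, e, a}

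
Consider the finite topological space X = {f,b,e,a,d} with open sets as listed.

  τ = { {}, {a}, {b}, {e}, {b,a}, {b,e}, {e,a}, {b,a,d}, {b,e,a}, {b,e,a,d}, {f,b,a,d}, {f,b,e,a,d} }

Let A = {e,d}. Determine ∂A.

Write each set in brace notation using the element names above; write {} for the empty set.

U open, U⊆A: {}, {e}. int(A) = ⋃ = {e}
X∖A={f,b,a}, int(X∖A)={b,a}, hence cl(A)={f,e,d}
∂A: remove int from cl → {f,d}

{f,d}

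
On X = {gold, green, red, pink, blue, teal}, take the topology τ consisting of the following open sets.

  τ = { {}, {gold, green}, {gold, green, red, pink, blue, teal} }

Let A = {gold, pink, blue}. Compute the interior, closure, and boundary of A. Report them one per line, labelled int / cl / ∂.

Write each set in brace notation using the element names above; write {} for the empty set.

int(A) = {}
cl(A)  = {gold, green, red, pink, blue, teal}
∂A     = {gold, green, red, pink, blue, teal}

U open, U⊆A: {}. int(A) = ⋃ = {}
X∖A={green, red, teal}, int(X∖A)={}, hence cl(A)={gold, green, red, pink, blue, teal}
∂A: remove int from cl → {gold, green, red, pink, blue, teal}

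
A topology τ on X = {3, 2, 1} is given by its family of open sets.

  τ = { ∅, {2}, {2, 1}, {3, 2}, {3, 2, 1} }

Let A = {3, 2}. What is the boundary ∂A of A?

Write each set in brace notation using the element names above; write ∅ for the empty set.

{1}

open subsets of A: ∅, {2}, {3, 2}; so int(A) = {3, 2}
closure: X∖int(X∖A) = X∖∅ = {3, 2, 1}
∂A = {3, 2, 1} minus {3, 2} = {1}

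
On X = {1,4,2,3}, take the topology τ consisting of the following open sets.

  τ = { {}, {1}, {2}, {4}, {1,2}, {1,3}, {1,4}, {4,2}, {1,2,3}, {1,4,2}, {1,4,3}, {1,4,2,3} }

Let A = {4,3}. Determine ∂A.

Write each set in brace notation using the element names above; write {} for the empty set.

{3}

interior: largest open inside A is {4} (from {}, {4})
cl via duality: int({1,2}) = {1,2}, so X∖{1,2} = {4,3}
cl∖int = {3}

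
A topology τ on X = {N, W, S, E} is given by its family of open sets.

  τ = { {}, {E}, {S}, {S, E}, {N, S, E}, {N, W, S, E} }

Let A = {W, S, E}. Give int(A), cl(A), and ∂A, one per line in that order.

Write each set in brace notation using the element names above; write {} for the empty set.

U open, U⊆A: {}, {E}, {S}, {S, E}. int(A) = ⋃ = {S, E}
X∖A={N}, int(X∖A)={}, hence cl(A)={N, W, S, E}
∂A: remove int from cl → {N, W}

int(A) = {S, E}
cl(A)  = {N, W, S, E}
∂A     = {N, W}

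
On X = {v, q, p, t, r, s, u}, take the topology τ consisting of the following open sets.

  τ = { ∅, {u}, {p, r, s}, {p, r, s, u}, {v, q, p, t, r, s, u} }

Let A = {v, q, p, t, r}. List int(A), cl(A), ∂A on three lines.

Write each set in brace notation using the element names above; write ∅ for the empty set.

int(A) = ∅
cl(A)  = {v, q, p, t, r, s}
∂A     = {v, q, p, t, r, s}

open subsets of A: ∅; so int(A) = ∅
closure: X∖int(X∖A) = X∖{u} = {v, q, p, t, r, s}
∂A = {v, q, p, t, r, s} minus ∅ = {v, q, p, t, r, s}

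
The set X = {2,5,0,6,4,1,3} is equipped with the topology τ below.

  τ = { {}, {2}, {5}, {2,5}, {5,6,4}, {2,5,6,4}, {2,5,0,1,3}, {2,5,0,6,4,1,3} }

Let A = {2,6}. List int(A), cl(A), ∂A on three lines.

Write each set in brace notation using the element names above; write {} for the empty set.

interior: largest open inside A is {2} (from {}, {2})
cl via duality: int({5,0,4,1,3}) = {5}, so X∖{5} = {2,0,6,4,1,3}
cl∖int = {0,6,4,1,3}

int(A) = {2}
cl(A)  = {2,0,6,4,1,3}
∂A     = {0,6,4,1,3}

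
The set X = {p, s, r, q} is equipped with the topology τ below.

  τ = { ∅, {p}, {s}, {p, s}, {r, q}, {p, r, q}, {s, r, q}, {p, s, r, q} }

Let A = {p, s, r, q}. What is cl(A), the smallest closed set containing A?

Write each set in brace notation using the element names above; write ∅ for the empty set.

{p, s, r, q}

cl via duality: int(∅) = ∅, so X∖∅ = {p, s, r, q}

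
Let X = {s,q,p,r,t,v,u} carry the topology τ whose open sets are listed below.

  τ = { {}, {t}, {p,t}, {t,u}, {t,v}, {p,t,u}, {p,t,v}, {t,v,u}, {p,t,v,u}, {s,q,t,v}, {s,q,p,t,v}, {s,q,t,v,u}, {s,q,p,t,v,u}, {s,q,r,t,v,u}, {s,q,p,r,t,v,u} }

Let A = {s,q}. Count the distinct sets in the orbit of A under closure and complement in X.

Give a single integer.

X∖A={p,r,t,v,u}, int(X∖A)={p,t,v,u}, hence cl(A)={s,q,r}
Orbit (k=closure, c=complement):
  1. A     = {s,q}
  2. kA    = {s,q,r}
  3. cA    = {p,r,t,v,u}
  4. ckA   = {p,t,v,u}
  5. kcA   = {s,q,p,r,t,v,u}
  6. ckcA  = {}
(closed under both — stop)

6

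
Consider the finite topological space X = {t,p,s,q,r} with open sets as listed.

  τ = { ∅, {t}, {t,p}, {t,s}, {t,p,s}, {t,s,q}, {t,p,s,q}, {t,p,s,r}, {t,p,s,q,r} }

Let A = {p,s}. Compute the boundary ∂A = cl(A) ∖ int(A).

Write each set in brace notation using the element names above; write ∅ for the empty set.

interior: largest open inside A is ∅ (from ∅)
cl via duality: int({t,q,r}) = {t}, so X∖{t} = {p,s,q,r}
cl∖int = {p,s,q,r}

{p,s,q,r}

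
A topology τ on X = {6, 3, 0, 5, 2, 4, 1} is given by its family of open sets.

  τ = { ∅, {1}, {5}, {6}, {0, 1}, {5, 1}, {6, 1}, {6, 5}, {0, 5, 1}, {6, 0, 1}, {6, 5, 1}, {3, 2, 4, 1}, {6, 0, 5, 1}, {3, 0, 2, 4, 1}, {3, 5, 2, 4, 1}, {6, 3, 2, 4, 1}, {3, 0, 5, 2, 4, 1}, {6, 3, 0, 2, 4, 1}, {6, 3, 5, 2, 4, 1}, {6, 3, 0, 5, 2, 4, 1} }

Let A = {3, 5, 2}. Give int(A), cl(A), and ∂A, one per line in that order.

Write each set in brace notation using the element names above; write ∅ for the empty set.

open subsets of A: ∅, {5}; so int(A) = {5}
closure: X∖int(X∖A) = X∖{6, 0, 1} = {3, 5, 2, 4}
∂A = {3, 5, 2, 4} minus {5} = {3, 2, 4}

int(A) = {5}
cl(A)  = {3, 5, 2, 4}
∂A     = {3, 2, 4}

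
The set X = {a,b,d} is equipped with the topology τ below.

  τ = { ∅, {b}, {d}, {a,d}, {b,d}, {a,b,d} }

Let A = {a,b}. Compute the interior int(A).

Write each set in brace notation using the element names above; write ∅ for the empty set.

{b}

U open, U⊆A: ∅, {b}. int(A) = ⋃ = {b}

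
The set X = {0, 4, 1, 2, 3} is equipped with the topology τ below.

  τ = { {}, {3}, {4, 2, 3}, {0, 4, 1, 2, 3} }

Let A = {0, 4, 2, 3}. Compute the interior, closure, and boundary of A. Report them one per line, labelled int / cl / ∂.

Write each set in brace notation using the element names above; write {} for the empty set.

int(A) = {4, 2, 3}
cl(A)  = {0, 4, 1, 2, 3}
∂A     = {0, 1}

interior: largest open inside A is {4, 2, 3} (from {}, {3}, {4, 2, 3})
cl via duality: int({1}) = {}, so X∖{} = {0, 4, 1, 2, 3}
cl∖int = {0, 1}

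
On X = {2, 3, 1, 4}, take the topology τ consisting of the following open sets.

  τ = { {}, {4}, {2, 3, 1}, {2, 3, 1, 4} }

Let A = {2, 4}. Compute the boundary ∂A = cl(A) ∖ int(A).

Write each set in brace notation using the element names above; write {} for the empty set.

opens ⊆ A: {}, {4}; union → int = {4}
complement {3, 1}; its interior {}; cl(A) = X∖{} = {2, 3, 1, 4}
boundary = {2, 3, 1, 4} ∖ {4} = {2, 3, 1}

{2, 3, 1}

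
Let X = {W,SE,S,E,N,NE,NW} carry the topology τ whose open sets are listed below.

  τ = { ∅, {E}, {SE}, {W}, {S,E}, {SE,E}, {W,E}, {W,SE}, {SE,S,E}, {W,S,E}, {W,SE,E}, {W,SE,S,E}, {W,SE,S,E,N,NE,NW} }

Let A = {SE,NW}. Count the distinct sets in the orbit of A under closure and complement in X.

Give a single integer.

6

cl via duality: int({W,S,E,N,NE}) = {W,S,E}, so X∖{W,S,E} = {SE,N,NE,NW}
Write k for closure, c for complement:
  1. A     = {SE,NW}
  2. kA    = {SE,N,NE,NW}
  3. cA    = {W,S,E,N,NE}
  4. ckA   = {W,S,E}
  5. kcA   = {W,S,E,N,NE,NW}
  6. ckcA  = {SE}
applying k or c yields no new set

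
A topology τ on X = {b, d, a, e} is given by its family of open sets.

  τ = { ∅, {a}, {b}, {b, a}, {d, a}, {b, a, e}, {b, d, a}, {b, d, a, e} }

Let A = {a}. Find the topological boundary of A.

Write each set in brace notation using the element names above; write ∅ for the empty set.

interior: largest open inside A is {a} (from ∅, {a})
cl via duality: int({b, d, e}) = {b}, so X∖{b} = {d, a, e}
cl∖int = {d, e}

{d, e}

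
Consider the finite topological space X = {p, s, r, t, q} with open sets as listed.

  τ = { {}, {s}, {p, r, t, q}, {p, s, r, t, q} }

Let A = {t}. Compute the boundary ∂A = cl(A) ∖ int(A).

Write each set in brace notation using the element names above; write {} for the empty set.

interior: largest open inside A is {} (from {})
cl via duality: int({p, s, r, q}) = {s}, so X∖{s} = {p, r, t, q}
cl∖int = {p, r, t, q}

{p, r, t, q}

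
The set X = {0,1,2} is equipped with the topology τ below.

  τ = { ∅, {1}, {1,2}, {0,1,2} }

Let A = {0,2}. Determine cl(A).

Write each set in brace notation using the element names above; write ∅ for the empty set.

{0,2}

X∖A={1}, int(X∖A)={1}, hence cl(A)={0,2}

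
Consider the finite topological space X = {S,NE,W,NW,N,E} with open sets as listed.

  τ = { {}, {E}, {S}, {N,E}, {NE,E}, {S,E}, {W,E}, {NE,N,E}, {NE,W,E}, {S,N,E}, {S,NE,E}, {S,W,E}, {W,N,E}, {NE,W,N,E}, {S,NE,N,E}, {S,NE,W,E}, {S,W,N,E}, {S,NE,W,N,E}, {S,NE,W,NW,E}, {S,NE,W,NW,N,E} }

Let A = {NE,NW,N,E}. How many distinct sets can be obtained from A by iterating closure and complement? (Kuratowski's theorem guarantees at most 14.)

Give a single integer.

closure: X∖int(X∖A) = X∖{S} = {NE,W,NW,N,E}
Let k=closure and c=complement:
  1. A     = {NE,NW,N,E}
  2. kA    = {NE,W,NW,N,E}
  3. cA    = {S,W}
  4. ckA   = {S}
  5. kcA   = {S,W,NW}
  6. kckA  = {S,NW}
  7. ckcA  = {NE,N,E}
  8. ckckA = {NE,W,N,E}
— saturated at 8

8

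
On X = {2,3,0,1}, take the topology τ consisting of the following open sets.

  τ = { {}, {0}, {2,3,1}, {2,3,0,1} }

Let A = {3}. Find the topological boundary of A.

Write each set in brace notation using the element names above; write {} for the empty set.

{2,3,1}

interior: largest open inside A is {} (from {})
cl via duality: int({2,0,1}) = {0}, so X∖{0} = {2,3,1}
cl∖int = {2,3,1}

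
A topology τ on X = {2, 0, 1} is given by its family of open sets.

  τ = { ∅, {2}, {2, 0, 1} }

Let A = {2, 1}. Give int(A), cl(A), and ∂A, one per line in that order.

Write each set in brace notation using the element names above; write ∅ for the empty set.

open subsets of A: ∅, {2}; so int(A) = {2}
closure: X∖int(X∖A) = X∖∅ = {2, 0, 1}
∂A = {2, 0, 1} minus {2} = {0, 1}

int(A) = {2}
cl(A)  = {2, 0, 1}
∂A     = {0, 1}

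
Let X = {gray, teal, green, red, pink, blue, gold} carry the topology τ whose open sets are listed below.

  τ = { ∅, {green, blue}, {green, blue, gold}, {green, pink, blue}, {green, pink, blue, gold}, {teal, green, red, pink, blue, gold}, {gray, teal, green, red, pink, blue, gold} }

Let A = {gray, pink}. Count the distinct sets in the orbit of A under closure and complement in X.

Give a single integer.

6

closure: X∖int(X∖A) = X∖{green, blue, gold} = {gray, teal, red, pink}
Let k=closure and c=complement:
  1. A     = {gray, pink}
  2. kA    = {gray, teal, red, pink}
  3. cA    = {teal, green, red, blue, gold}
  4. ckA   = {green, blue, gold}
  5. kcA   = {gray, teal, green, red, pink, blue, gold}
  6. ckcA  = ∅
— saturated at 6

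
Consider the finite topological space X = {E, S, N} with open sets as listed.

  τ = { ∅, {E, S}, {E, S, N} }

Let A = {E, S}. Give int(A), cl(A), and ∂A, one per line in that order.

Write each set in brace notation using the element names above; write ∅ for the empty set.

opens ⊆ A: ∅, {E, S}; union → int = {E, S}
complement {N}; its interior ∅; cl(A) = X∖∅ = {E, S, N}
boundary = {E, S, N} ∖ {E, S} = {N}

int(A) = {E, S}
cl(A)  = {E, S, N}
∂A     = {N}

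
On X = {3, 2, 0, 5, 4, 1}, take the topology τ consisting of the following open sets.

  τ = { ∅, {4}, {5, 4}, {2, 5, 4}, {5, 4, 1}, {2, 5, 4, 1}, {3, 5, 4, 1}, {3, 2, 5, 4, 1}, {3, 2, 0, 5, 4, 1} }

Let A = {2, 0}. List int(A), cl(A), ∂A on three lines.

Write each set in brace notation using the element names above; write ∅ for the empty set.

open subsets of A: ∅; so int(A) = ∅
closure: X∖int(X∖A) = X∖{3, 5, 4, 1} = {2, 0}
∂A = {2, 0} minus ∅ = {2, 0}

int(A) = ∅
cl(A)  = {2, 0}
∂A     = {2, 0}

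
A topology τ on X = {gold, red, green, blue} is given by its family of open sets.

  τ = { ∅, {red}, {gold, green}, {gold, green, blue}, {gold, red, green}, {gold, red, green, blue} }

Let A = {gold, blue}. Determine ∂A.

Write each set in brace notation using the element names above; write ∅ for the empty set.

U open, U⊆A: ∅. int(A) = ⋃ = ∅
X∖A={red, green}, int(X∖A)={red}, hence cl(A)={gold, green, blue}
∂A: remove int from cl → {gold, green, blue}

{gold, green, blue}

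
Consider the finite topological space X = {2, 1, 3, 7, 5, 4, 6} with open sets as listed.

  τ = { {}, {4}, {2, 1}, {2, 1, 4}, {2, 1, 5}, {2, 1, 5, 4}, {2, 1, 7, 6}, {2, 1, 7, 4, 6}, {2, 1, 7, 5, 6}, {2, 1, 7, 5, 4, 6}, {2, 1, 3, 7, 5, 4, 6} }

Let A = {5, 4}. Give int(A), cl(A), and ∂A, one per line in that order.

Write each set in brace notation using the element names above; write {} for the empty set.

int(A) = {4}
cl(A)  = {3, 5, 4}
∂A     = {3, 5}

interior: largest open inside A is {4} (from {}, {4})
cl via duality: int({2, 1, 3, 7, 6}) = {2, 1, 7, 6}, so X∖{2, 1, 7, 6} = {3, 5, 4}
cl∖int = {3, 5}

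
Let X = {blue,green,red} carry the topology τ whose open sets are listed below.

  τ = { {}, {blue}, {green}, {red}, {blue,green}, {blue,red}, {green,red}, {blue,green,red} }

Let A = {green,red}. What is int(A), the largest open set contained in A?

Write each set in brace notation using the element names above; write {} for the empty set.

{green,red}

interior: largest open inside A is {green,red} (from {}, {red}, {green}, {green,red})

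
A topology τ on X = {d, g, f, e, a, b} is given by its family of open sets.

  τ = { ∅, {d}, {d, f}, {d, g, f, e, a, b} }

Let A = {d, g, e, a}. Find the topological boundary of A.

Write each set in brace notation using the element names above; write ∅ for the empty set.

{g, f, e, a, b}

open subsets of A: ∅, {d}; so int(A) = {d}
closure: X∖int(X∖A) = X∖∅ = {d, g, f, e, a, b}
∂A = {d, g, f, e, a, b} minus {d} = {g, f, e, a, b}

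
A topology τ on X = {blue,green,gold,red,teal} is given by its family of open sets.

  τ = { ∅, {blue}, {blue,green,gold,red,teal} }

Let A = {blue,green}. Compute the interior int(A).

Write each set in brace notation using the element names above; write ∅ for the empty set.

opens ⊆ A: ∅, {blue}; union → int = {blue}

{blue}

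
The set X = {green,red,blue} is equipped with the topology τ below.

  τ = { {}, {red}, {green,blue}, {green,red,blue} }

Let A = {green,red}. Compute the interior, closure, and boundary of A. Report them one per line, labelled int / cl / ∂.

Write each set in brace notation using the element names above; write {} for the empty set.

int(A) = {red}
cl(A)  = {green,red,blue}
∂A     = {green,blue}

U open, U⊆A: {}, {red}. int(A) = ⋃ = {red}
X∖A={blue}, int(X∖A)={}, hence cl(A)={green,red,blue}
∂A: remove int from cl → {green,blue}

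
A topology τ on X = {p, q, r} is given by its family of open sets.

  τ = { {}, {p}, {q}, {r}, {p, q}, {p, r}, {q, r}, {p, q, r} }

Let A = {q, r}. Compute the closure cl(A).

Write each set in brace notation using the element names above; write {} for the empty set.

{q, r}

cl via duality: int({p}) = {p}, so X∖{p} = {q, r}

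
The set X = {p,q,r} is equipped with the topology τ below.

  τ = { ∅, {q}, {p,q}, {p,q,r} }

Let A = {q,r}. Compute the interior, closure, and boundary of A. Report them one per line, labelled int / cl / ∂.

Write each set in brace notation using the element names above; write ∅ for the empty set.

interior: largest open inside A is {q} (from ∅, {q})
cl via duality: int({p}) = ∅, so X∖∅ = {p,q,r}
cl∖int = {p,r}

int(A) = {q}
cl(A)  = {p,q,r}
∂A     = {p,r}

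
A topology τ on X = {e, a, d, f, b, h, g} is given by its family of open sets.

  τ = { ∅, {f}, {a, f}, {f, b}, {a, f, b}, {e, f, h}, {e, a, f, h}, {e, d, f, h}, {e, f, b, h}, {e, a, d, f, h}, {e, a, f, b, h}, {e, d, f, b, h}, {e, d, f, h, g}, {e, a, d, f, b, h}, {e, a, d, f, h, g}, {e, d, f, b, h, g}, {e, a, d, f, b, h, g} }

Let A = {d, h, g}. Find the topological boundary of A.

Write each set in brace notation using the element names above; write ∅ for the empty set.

opens ⊆ A: ∅; union → int = ∅
complement {e, a, f, b}; its interior {a, f, b}; cl(A) = X∖{a, f, b} = {e, d, h, g}
boundary = {e, d, h, g} ∖ ∅ = {e, d, h, g}

{e, d, h, g}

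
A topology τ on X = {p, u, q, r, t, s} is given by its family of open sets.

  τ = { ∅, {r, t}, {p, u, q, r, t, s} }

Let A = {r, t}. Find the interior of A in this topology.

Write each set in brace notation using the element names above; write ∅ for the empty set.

open subsets of A: ∅, {r, t}; so int(A) = {r, t}

{r, t}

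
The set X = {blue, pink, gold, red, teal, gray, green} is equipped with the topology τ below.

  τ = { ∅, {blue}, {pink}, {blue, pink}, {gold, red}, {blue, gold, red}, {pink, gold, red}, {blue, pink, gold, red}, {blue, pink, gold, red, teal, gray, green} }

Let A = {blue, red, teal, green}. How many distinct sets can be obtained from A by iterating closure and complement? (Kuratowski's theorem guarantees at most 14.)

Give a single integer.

10

cl via duality: int({pink, gold, gray}) = {pink}, so X∖{pink} = {blue, gold, red, teal, gray, green}
Write k for closure, c for complement:
  1. A     = {blue, red, teal, green}
  2. kA    = {blue, gold, red, teal, gray, green}
  3. cA    = {pink, gold, gray}
  4. ckA   = {pink}
  5. kcA   = {pink, gold, red, teal, gray, green}
  6. kckA  = {pink, teal, gray, green}
  7. ckcA  = {blue}
  8. ckckA = {blue, gold, red}
  9. kckcA = {blue, teal, gray, green}
  10. ckckcA = {pink, gold, red}
applying k or c yields no new set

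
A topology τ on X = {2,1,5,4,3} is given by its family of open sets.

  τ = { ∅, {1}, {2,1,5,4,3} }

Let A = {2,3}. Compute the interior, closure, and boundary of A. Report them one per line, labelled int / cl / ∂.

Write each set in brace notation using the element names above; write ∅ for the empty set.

U open, U⊆A: ∅. int(A) = ⋃ = ∅
X∖A={1,5,4}, int(X∖A)={1}, hence cl(A)={2,5,4,3}
∂A: remove int from cl → {2,5,4,3}

int(A) = ∅
cl(A)  = {2,5,4,3}
∂A     = {2,5,4,3}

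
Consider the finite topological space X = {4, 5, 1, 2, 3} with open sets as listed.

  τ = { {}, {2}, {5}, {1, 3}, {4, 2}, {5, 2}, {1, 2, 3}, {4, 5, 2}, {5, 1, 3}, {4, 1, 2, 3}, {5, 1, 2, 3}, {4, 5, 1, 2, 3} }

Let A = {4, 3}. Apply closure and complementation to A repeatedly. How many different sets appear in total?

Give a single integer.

cl via duality: int({5, 1, 2}) = {5, 2}, so X∖{5, 2} = {4, 1, 3}
Write k for closure, c for complement:
  1. A     = {4, 3}
  2. kA    = {4, 1, 3}
  3. cA    = {5, 1, 2}
  4. ckA   = {5, 2}
  5. kcA   = {4, 5, 1, 2, 3}
  6. kckA  = {4, 5, 2}
  7. ckcA  = {}
  8. ckckA = {1, 3}
applying k or c yields no new set

8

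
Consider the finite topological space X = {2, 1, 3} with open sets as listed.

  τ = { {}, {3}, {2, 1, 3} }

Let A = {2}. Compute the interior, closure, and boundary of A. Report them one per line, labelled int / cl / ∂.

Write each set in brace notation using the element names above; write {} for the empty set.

int(A) = {}
cl(A)  = {2, 1}
∂A     = {2, 1}

interior: largest open inside A is {} (from {})
cl via duality: int({1, 3}) = {3}, so X∖{3} = {2, 1}
cl∖int = {2, 1}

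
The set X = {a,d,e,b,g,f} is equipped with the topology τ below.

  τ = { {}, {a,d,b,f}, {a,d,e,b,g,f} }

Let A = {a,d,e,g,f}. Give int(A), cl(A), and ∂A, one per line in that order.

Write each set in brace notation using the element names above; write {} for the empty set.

int(A) = {}
cl(A)  = {a,d,e,b,g,f}
∂A     = {a,d,e,b,g,f}

open subsets of A: {}; so int(A) = {}
closure: X∖int(X∖A) = X∖{} = {a,d,e,b,g,f}
∂A = {a,d,e,b,g,f} minus {} = {a,d,e,b,g,f}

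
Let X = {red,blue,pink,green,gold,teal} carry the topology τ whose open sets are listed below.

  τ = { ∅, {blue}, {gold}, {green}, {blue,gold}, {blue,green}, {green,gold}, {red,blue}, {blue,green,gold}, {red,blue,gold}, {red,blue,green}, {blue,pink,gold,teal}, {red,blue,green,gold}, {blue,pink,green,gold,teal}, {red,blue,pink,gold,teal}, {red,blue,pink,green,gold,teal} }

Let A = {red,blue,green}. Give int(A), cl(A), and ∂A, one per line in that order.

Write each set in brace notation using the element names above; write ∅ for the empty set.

int(A) = {red,blue,green}
cl(A)  = {red,blue,pink,green,teal}
∂A     = {pink,teal}

interior: largest open inside A is {red,blue,green} (from ∅, {green}, {blue}, {blue,green}, {red,blue}, {red,blue,green})
cl via duality: int({pink,gold,teal}) = {gold}, so X∖{gold} = {red,blue,pink,green,teal}
cl∖int = {pink,teal}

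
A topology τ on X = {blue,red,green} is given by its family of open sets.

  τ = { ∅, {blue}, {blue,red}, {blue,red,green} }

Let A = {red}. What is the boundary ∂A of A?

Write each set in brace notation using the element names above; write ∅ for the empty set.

interior: largest open inside A is ∅ (from ∅)
cl via duality: int({blue,green}) = {blue}, so X∖{blue} = {red,green}
cl∖int = {red,green}

{red,green}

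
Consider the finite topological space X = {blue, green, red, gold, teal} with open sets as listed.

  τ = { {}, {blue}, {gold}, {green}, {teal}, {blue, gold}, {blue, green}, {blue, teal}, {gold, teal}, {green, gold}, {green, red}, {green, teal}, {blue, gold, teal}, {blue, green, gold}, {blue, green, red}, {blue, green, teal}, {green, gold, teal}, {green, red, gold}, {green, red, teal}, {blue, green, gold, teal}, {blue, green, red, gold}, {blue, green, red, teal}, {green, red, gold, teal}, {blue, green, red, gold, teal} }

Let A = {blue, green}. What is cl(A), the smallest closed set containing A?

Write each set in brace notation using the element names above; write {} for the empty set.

closure: X∖int(X∖A) = X∖{gold, teal} = {blue, green, red}

{blue, green, red}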